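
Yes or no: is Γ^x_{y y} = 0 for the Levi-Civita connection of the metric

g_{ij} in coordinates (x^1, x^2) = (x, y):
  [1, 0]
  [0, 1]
Γ^x_{y y} = (1/2) g^{xx} (∂_y g_{xy} + ∂_y g_{xy} - ∂_x g_{yy}) = (1/2)(1)((0) + (0) - (0)) = 0
This equals the proposed value 0.
Yes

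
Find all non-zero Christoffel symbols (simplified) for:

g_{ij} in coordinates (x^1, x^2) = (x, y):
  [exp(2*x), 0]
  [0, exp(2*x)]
Using Γ^k_{ij} = (1/2) g^{km} (∂_i g_{mj} + ∂_j g_{mi} - ∂_m g_{ij}); the metric is diagonal, so only the m = k term contributes.
Non-zero symbols (using the symmetry Γ^k_{ij} = Γ^k_{ji}):
Γ^x_{x x} = (1/2) g^{xx} (∂_x g_{xx} + ∂_x g_{xx} - ∂_x g_{xx}) = (1/2)(exp(-2*x))((2*exp(2*x)) + (2*exp(2*x)) - (2*exp(2*x))) = 1
Γ^x_{y y} = (1/2) g^{xx} (∂_y g_{xy} + ∂_y g_{xy} - ∂_x g_{yy}) = (1/2)(exp(-2*x))((0) + (0) - (2*exp(2*x))) = -1
Γ^y_{x y} = (1/2) g^{yy} (∂_x g_{yy} + ∂_y g_{yx} - ∂_y g_{xy}) = (1/2)(exp(-2*x))((2*exp(2*x)) + (0) - (0)) = 1
All other Christoffel symbols are zero.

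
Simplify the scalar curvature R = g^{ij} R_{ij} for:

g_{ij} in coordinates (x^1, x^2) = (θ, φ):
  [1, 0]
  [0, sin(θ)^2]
Non-zero Christoffel symbols (Γ^k_{ij} = Γ^k_{ji}):
Γ^θ_{φ φ} = -sin(2*θ)/2
Γ^φ_{θ φ} = 1/tan(θ)
Ricci tensor (R_{ij} = R^k_{ikj}): R_{θθ} = 1, R_{θφ} = 0, R_{φφ} = sin(θ)^2
Inverse metric: g^{θθ} = 1, g^{φφ} = 1/sin(θ)^2
R = g^{ij} R_{ij} = (1)(1) + (1/sin(θ)^2)(sin(θ)^2) = 2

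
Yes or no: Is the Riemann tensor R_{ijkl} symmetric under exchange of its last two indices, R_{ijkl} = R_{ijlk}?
It is antisymmetric in the last pair: R_{ijkl} = -R_{ijlk}.
No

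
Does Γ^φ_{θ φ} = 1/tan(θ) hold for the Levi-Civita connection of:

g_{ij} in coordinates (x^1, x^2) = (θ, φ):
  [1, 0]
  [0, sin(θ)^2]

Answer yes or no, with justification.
Γ^φ_{θ φ} = (1/2) g^{φφ} (∂_θ g_{φφ} + ∂_φ g_{φθ} - ∂_φ g_{θφ}) = (1/2)(1/sin(θ)^2)((sin(2*θ)) + (0) - (0)) = 1/tan(θ)
This equals the proposed value 1/tan(θ).
Yes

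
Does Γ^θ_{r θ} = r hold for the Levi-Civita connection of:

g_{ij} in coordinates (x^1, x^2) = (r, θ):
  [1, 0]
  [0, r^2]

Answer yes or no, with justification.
Γ^θ_{r θ} = (1/2) g^{θθ} (∂_r g_{θθ} + ∂_θ g_{θr} - ∂_θ g_{rθ}) = (1/2)(1/r^2)((2*r) + (0) - (0)) = 1/r
This differs from the proposed value r.
No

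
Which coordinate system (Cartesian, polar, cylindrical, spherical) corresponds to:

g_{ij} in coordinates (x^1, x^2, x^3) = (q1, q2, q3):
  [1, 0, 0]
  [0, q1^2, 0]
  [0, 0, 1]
The line element ds^2 = dq1^2 + q1^2 dq2^2 + dq3^2 is dr^2 + r^2 dθ^2 + dz^2 with q1 = r, q2 = θ, q3 = z.
cylindrical coordinates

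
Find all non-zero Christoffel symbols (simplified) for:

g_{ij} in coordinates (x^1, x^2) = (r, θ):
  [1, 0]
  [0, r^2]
Using Γ^k_{ij} = (1/2) g^{km} (∂_i g_{mj} + ∂_j g_{mi} - ∂_m g_{ij}); the metric is diagonal, so only the m = k term contributes.
Non-zero symbols (using the symmetry Γ^k_{ij} = Γ^k_{ji}):
Γ^r_{θ θ} = (1/2) g^{rr} (∂_θ g_{rθ} + ∂_θ g_{rθ} - ∂_r g_{θθ}) = (1/2)(1)((0) + (0) - (2*r)) = -r
Γ^θ_{r θ} = (1/2) g^{θθ} (∂_r g_{θθ} + ∂_θ g_{θr} - ∂_θ g_{rθ}) = (1/2)(1/r^2)((2*r) + (0) - (0)) = 1/r
All other Christoffel symbols are zero.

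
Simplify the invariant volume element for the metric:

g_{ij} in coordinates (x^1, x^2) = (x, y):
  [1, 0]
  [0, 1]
det(g) = 1
√|det(g)| = 1
Volume element: dV = 1 dx dy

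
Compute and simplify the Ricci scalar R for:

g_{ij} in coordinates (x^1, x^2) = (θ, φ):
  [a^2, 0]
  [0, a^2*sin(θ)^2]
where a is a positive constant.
Non-zero Christoffel symbols (Γ^k_{ij} = Γ^k_{ji}):
Γ^θ_{φ φ} = -sin(2*θ)/2
Γ^φ_{θ φ} = 1/tan(θ)
Ricci tensor (R_{ij} = R^k_{ikj}): R_{θθ} = 1, R_{θφ} = 0, R_{φφ} = sin(θ)^2
Inverse metric: g^{θθ} = 1/a^2, g^{φφ} = 1/(a^2*sin(θ)^2)
R = g^{ij} R_{ij} = (1/a^2)(1) + (1/(a^2*sin(θ)^2))(sin(θ)^2) = 2/a^2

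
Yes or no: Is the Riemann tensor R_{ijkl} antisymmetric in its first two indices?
R_{ijkl} = -R_{jikl} (follows from metric compatibility).
Yes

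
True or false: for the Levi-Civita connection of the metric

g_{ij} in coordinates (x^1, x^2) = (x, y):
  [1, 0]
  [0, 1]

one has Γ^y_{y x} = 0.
Γ^y_{y x} = (1/2) g^{yy} (∂_y g_{yx} + ∂_x g_{yy} - ∂_y g_{yx}) = (1/2)(1)((0) + (0) - (0)) = 0
This equals the proposed value 0.
True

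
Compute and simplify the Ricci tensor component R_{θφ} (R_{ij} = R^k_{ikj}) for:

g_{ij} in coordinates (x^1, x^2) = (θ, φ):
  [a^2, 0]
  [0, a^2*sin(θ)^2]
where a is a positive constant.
Non-zero Christoffel symbols (Γ^k_{ij} = Γ^k_{ji}):
Γ^θ_{φ φ} = -sin(2*θ)/2
Γ^φ_{θ φ} = 1/tan(θ)
R^θ_{θ θ φ} = 0 (a repeated index in an antisymmetric pair)
R^φ_{θ φ φ} = 0 (a repeated index in an antisymmetric pair)
R_{θφ} = R^θ_{θ θ φ} + R^φ_{θ φ φ} = (0) + (0) = 0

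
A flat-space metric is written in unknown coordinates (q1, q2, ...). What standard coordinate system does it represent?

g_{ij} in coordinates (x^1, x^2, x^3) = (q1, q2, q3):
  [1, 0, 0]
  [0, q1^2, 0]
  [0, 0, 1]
The line element ds^2 = dq1^2 + q1^2 dq2^2 + dq3^2 is dr^2 + r^2 dθ^2 + dz^2 with q1 = r, q2 = θ, q3 = z.
cylindrical coordinates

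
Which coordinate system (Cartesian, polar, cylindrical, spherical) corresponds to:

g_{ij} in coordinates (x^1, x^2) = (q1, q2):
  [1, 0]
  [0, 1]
All components are constant and the metric is the identity, i.e. orthonormal rectilinear coordinates.
Cartesian (2D) coordinates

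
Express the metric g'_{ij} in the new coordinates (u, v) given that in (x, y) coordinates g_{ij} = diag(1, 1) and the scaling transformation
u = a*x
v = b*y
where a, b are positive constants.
Invert the transformation: x = u/a, y = v/b
g'_{ij} = (∂x^k/∂x'^i)(∂x^l/∂x'^j) g_{kl}; with g_{kl} = δ_{kl} this is Σ_k (∂x^k/∂x'^i)(∂x^k/∂x'^j).
Jacobian: ∂x/∂u = 1/a, ∂x/∂v = 0, ∂y/∂u = 0, ∂y/∂v = 1/b
g'_{uu} = (1/a)(1/a) + (0)(0) = 1/a^2
g'_{uv} = (1/a)(0) + (0)(1/b) = 0
g'_{vv} = (0)(0) + (1/b)(1/b) = 1/b^2
g'_{ij} = diag(1/a^2, 1/b^2)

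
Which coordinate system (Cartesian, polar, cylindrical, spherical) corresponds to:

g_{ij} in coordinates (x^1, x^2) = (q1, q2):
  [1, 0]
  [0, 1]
All components are constant and the metric is the identity, i.e. orthonormal rectilinear coordinates.
Cartesian (2D) coordinates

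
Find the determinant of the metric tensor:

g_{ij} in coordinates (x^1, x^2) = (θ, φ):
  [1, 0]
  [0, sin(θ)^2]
For a 2×2 metric: det(g) = g_{11}·g_{22} - g_{12}·g_{21}
= (1)·(sin(θ)^2) - (0)·(0)
= sin(θ)^2 - 0
det(g) = sin(θ)^2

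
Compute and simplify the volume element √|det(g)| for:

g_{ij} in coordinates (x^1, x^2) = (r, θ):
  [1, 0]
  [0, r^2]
det(g) = r^2
√|det(g)| = r
Volume element: dV = r dr dθ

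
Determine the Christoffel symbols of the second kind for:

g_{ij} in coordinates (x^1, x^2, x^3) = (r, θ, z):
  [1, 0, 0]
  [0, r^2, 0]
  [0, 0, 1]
Using Γ^k_{ij} = (1/2) g^{km} (∂_i g_{mj} + ∂_j g_{mi} - ∂_m g_{ij}); the metric is diagonal, so only the m = k term contributes.
Non-zero symbols (using the symmetry Γ^k_{ij} = Γ^k_{ji}):
Γ^r_{θ θ} = (1/2) g^{rr} (∂_θ g_{rθ} + ∂_θ g_{rθ} - ∂_r g_{θθ}) = (1/2)(1)((0) + (0) - (2*r)) = -r
Γ^θ_{r θ} = (1/2) g^{θθ} (∂_r g_{θθ} + ∂_θ g_{θr} - ∂_θ g_{rθ}) = (1/2)(1/r^2)((2*r) + (0) - (0)) = 1/r
All other Christoffel symbols are zero.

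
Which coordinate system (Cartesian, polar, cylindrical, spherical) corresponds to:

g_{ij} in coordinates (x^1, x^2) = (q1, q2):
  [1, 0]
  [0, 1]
All components are constant and the metric is the identity, i.e. orthonormal rectilinear coordinates.
Cartesian (2D) coordinates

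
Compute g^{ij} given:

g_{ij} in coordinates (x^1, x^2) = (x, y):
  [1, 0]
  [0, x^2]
The metric is diagonal, so g^{ij} is diagonal with entries 1/g_{ii}: diag(1, 1/(x^2)).
g^{ij}:
  [1, 0]
  [0, 1/x^2]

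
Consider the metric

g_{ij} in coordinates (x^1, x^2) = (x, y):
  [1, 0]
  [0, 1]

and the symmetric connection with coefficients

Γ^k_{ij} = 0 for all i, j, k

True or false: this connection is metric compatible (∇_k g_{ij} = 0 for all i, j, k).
Using ∇_k g_{ij} = ∂_k g_{ij} - Γ^m_{ki} g_{mj} - Γ^m_{kj} g_{im}:
e.g. ∇_x g_{xx} = (0) - (0) - (0) = 0
Every component ∇_k g_{ij} vanishes: the connection is metric compatible.
True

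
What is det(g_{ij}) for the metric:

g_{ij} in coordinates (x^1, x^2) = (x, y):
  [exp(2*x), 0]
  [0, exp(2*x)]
For a 2×2 metric: det(g) = g_{11}·g_{22} - g_{12}·g_{21}
= (exp(2*x))·(exp(2*x)) - (0)·(0)
= exp(4*x) - 0
det(g) = exp(4*x)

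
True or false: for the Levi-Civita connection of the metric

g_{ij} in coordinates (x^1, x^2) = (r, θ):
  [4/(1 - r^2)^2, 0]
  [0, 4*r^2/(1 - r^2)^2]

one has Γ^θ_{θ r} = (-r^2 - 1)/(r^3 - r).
Γ^θ_{θ r} = (1/2) g^{θθ} (∂_θ g_{θr} + ∂_r g_{θθ} - ∂_θ g_{θr}) = (1/2)((1 - r^2)^2/(4*r^2))((0) + (-8*(r^3 + r)/(r^2 - 1)^3) - (0)) = (-r^2 - 1)/(r^3 - r)
This equals the proposed value (-r^2 - 1)/(r^3 - r).
True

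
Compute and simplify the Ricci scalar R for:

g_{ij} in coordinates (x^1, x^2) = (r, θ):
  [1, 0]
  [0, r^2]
Non-zero Christoffel symbols (Γ^k_{ij} = Γ^k_{ji}):
Γ^r_{θ θ} = -r
Γ^θ_{r θ} = 1/r
Ricci tensor (R_{ij} = R^k_{ikj}): R_{rr} = 0, R_{rθ} = 0, R_{θθ} = 0
Inverse metric: g^{rr} = 1, g^{θθ} = 1/r^2
R = g^{ij} R_{ij} = (1)(0) + (1/r^2)(0) = 0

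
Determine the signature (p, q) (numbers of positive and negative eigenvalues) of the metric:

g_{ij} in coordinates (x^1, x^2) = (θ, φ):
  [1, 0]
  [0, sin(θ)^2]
The metric is diagonal, so its eigenvalues are the diagonal entries: 1, sin(θ)^2 (at a generic point, where coordinate-dependent entries are positive).
2 positive, 0 negative.
(2, 0) - Riemannian (positive definite)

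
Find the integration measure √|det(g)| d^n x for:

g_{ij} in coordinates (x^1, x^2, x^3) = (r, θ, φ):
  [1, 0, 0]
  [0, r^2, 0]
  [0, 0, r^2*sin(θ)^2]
det(g) = r^4*sin(θ)^2
√|det(g)| = r^2*sin(θ) (taking 0 < θ < π so that |sin(θ)| = sin(θ))
Volume element: dV = r^2*sin(θ) dr dθ dφ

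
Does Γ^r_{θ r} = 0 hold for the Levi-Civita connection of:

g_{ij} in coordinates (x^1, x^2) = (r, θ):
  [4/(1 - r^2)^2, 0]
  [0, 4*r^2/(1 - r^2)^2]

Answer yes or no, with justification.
Γ^r_{θ r} = (1/2) g^{rr} (∂_θ g_{rr} + ∂_r g_{rθ} - ∂_r g_{θr}) = (1/2)((1 - r^2)^2/4)((0) + (0) - (0)) = 0
This equals the proposed value 0.
Yes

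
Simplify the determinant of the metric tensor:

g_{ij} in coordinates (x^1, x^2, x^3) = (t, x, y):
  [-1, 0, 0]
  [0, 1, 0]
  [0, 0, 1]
Diagonal metric: det(g) = g_{11}·g_{22}·g_{33}
= (-1)·(1)·(1)
det(g) = -1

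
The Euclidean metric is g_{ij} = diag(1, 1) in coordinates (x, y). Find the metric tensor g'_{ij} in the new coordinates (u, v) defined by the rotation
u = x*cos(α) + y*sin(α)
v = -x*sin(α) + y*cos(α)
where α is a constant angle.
Invert the transformation: x = u*cos(α) - v*sin(α), y = u*sin(α) + v*cos(α)
g'_{ij} = (∂x^k/∂x'^i)(∂x^l/∂x'^j) g_{kl}; with g_{kl} = δ_{kl} this is Σ_k (∂x^k/∂x'^i)(∂x^k/∂x'^j).
Jacobian: ∂x/∂u = cos(α), ∂x/∂v = -sin(α), ∂y/∂u = sin(α), ∂y/∂v = cos(α)
g'_{uu} = (cos(α))(cos(α)) + (sin(α))(sin(α)) = 1
g'_{uv} = (cos(α))(-sin(α)) + (sin(α))(cos(α)) = 0
g'_{vv} = (-sin(α))(-sin(α)) + (cos(α))(cos(α)) = 1
g'_{ij} = diag(1, 1)
The Euclidean metric is invariant under rotations.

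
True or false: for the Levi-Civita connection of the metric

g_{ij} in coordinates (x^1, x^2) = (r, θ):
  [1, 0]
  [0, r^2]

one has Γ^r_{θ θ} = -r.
Γ^r_{θ θ} = (1/2) g^{rr} (∂_θ g_{rθ} + ∂_θ g_{rθ} - ∂_r g_{θθ}) = (1/2)(1)((0) + (0) - (2*r)) = -r
This equals the proposed value -r.
True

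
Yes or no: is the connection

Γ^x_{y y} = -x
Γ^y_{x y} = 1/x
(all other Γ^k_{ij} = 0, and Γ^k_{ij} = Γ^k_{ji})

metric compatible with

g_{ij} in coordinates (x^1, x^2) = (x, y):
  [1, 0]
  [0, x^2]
Using ∇_k g_{ij} = ∂_k g_{ij} - Γ^m_{ki} g_{mj} - Γ^m_{kj} g_{im}:
e.g. ∇_x g_{yy} = (2*x) - (x) - (x) = 0
Every component ∇_k g_{ij} vanishes: the connection is metric compatible.
Yes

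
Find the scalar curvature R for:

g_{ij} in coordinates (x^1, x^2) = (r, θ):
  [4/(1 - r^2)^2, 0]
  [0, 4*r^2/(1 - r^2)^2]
Non-zero Christoffel symbols (Γ^k_{ij} = Γ^k_{ji}):
Γ^r_{r r} = 2*r/(1 - r^2)
Γ^r_{θ θ} = (r^3 + r)/(r^2 - 1)
Γ^θ_{r θ} = (-r^2 - 1)/(r^3 - r)
Ricci tensor (R_{ij} = R^k_{ikj}): R_{rr} = -4/(r^2 - 1)^2, R_{rθ} = 0, R_{θθ} = -4*r^2/(r^2 - 1)^2
Inverse metric: g^{rr} = (1 - r^2)^2/4, g^{θθ} = (1 - r^2)^2/(4*r^2)
R = g^{ij} R_{ij} = ((1 - r^2)^2/4)(-4/(r^2 - 1)^2) + ((1 - r^2)^2/(4*r^2))(-4*r^2/(r^2 - 1)^2) = -2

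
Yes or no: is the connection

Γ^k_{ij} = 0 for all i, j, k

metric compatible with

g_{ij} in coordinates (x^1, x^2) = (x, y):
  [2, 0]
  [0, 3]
Using ∇_k g_{ij} = ∂_k g_{ij} - Γ^m_{ki} g_{mj} - Γ^m_{kj} g_{im}:
e.g. ∇_y g_{xx} = (0) - (0) - (0) = 0
Every component ∇_k g_{ij} vanishes: the connection is metric compatible.
Yes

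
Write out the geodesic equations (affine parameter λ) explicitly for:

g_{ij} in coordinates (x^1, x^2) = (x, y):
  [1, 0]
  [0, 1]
Geodesic equation: d^2x^k/dλ^2 + Γ^k_{ij} (dx^i/dλ)(dx^j/dλ) = 0.
All Christoffel symbols vanish, so the geodesics are straight lines:
d^2x/dλ^2 = 0
d^2y/dλ^2 = 0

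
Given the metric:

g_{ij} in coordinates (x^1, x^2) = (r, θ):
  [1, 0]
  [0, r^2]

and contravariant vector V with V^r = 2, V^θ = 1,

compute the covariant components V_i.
V_i = g_{ij} V^j:
V_r = (1)(2) + (0)(1) = 2
V_θ = (0)(2) + (r^2)(1) = r^2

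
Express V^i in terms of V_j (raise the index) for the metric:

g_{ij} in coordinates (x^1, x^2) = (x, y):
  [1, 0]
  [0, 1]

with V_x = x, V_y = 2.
Inverse metric (diagonal): g^{xx} = 1, g^{yy} = 1
V^i = g^{ij} V_j:
V^x = (1)(x) + (0)(2) = x
V^y = (0)(x) + (1)(2) = 2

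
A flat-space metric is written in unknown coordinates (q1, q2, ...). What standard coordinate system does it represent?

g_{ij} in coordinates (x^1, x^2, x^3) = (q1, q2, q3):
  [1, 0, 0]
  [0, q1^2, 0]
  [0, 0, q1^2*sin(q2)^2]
The line element ds^2 = dq1^2 + q1^2 dq2^2 + q1^2 sin(q2)^2 dq3^2 is dr^2 + r^2 dθ^2 + r^2 sin(θ)^2 dφ^2 with q1 = r, q2 = θ, q3 = φ.
spherical coordinates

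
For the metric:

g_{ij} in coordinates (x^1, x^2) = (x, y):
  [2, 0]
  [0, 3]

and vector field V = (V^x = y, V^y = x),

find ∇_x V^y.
All Christoffel symbols are zero.
∇_x V^y = ∂_x V^y + Γ^y_{x j} V^j
  = (1) + (0)(y) + (0)(x)
  = 1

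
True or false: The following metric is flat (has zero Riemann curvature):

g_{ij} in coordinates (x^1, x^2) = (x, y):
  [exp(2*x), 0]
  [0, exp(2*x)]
Non-zero Christoffel symbols:
Γ^x_{x x} = 1
Γ^x_{y y} = -1
Γ^y_{x y} = 1
Ricci tensor: R_{xx} = 0, R_{xy} = 0, R_{yy} = 0
All R_{ij} vanish; in 2 dimensions the Riemann tensor is fully determined by the Ricci tensor, so R^i_{jkl} = 0: the metric is flat (curvilinear coordinates on flat space).
True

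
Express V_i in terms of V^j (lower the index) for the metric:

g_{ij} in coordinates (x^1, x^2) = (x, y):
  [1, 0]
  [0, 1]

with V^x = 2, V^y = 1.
V_i = g_{ij} V^j:
V_x = (1)(2) + (0)(1) = 2
V_y = (0)(2) + (1)(1) = 1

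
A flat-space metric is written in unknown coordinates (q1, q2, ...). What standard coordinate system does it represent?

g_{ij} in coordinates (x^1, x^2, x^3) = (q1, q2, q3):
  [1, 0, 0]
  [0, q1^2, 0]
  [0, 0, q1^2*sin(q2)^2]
The line element ds^2 = dq1^2 + q1^2 dq2^2 + q1^2 sin(q2)^2 dq3^2 is dr^2 + r^2 dθ^2 + r^2 sin(θ)^2 dφ^2 with q1 = r, q2 = θ, q3 = φ.
spherical coordinates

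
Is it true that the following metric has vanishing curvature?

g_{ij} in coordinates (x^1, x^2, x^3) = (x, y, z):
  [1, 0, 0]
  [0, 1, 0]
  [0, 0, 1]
All metric components are constant, so every Christoffel symbol vanishes and R^i_{jkl} = 0.
Yes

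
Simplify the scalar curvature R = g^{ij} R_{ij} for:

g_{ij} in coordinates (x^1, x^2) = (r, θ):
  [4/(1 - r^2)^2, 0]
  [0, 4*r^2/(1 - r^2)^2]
Non-zero Christoffel symbols (Γ^k_{ij} = Γ^k_{ji}):
Γ^r_{r r} = 2*r/(1 - r^2)
Γ^r_{θ θ} = (r^3 + r)/(r^2 - 1)
Γ^θ_{r θ} = (-r^2 - 1)/(r^3 - r)
Ricci tensor (R_{ij} = R^k_{ikj}): R_{rr} = -4/(r^2 - 1)^2, R_{rθ} = 0, R_{θθ} = -4*r^2/(r^2 - 1)^2
Inverse metric: g^{rr} = (1 - r^2)^2/4, g^{θθ} = (1 - r^2)^2/(4*r^2)
R = g^{ij} R_{ij} = ((1 - r^2)^2/4)(-4/(r^2 - 1)^2) + ((1 - r^2)^2/(4*r^2))(-4*r^2/(r^2 - 1)^2) = -2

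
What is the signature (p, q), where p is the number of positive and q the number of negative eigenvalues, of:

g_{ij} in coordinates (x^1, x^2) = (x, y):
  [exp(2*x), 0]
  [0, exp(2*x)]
The metric is diagonal, so its eigenvalues are the diagonal entries: exp(2*x), exp(2*x) (at a generic point, where coordinate-dependent entries are positive).
2 positive, 0 negative.
(2, 0) - Riemannian (positive definite)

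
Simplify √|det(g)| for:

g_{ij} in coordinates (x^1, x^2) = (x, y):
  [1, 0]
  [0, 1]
det(g) = 1
√|det(g)| = 1
Volume element: dV = 1 dx dy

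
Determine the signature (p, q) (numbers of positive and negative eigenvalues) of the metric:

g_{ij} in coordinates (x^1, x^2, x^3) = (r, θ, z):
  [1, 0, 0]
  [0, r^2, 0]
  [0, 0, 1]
The metric is diagonal, so its eigenvalues are the diagonal entries: 1, r^2, 1 (at a generic point, where coordinate-dependent entries are positive).
3 positive, 0 negative.
(3, 0) - Riemannian (positive definite)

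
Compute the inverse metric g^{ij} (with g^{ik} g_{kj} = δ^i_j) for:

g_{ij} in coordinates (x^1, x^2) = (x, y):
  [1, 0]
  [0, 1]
The metric is diagonal, so g^{ij} is diagonal with entries 1/g_{ii}: diag(1, 1).
g^{ij}:
  [1, 0]
  [0, 1]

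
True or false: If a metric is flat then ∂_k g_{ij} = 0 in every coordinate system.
Flatness means R^i_{jkl} = 0; the components can still vary, e.g. the flat plane in polar coordinates has g_{θθ} = r^2.
False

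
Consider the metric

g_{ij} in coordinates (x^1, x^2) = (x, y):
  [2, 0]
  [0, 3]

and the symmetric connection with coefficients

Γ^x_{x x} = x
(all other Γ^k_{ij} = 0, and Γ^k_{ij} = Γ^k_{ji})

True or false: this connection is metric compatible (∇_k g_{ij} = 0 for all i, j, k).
Using ∇_k g_{ij} = ∂_k g_{ij} - Γ^m_{ki} g_{mj} - Γ^m_{kj} g_{im}:
∇_x g_{xx} = (0) - (2*x) - (2*x) = -4*x ≠ 0
So the connection is not metric compatible (it is not the Levi-Civita connection).
False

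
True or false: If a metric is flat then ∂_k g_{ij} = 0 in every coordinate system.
Flatness means R^i_{jkl} = 0; the components can still vary, e.g. the flat plane in polar coordinates has g_{θθ} = r^2.
False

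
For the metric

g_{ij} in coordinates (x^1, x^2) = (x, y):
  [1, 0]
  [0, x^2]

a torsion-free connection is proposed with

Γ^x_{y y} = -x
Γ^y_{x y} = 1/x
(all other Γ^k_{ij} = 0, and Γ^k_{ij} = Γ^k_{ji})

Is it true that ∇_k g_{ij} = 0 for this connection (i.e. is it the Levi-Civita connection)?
Using ∇_k g_{ij} = ∂_k g_{ij} - Γ^m_{ki} g_{mj} - Γ^m_{kj} g_{im}:
e.g. ∇_x g_{yy} = (2*x) - (x) - (x) = 0
Every component ∇_k g_{ij} vanishes: the connection is metric compatible.
Yes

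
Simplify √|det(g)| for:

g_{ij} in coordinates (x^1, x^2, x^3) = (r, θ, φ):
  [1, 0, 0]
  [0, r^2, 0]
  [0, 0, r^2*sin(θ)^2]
det(g) = r^4*sin(θ)^2
√|det(g)| = r^2*sin(θ) (taking 0 < θ < π so that |sin(θ)| = sin(θ))
Volume element: dV = r^2*sin(θ) dr dθ dφ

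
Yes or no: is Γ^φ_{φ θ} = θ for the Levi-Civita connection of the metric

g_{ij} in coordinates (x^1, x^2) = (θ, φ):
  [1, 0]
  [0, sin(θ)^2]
Γ^φ_{φ θ} = (1/2) g^{φφ} (∂_φ g_{φθ} + ∂_θ g_{φφ} - ∂_φ g_{φθ}) = (1/2)(1/sin(θ)^2)((0) + (sin(2*θ)) - (0)) = 1/tan(θ)
This differs from the proposed value θ.
No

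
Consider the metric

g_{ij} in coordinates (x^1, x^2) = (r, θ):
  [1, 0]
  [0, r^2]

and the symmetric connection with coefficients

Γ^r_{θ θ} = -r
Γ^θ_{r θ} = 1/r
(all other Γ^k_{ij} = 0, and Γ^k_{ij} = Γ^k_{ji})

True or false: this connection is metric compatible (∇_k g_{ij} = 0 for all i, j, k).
Using ∇_k g_{ij} = ∂_k g_{ij} - Γ^m_{ki} g_{mj} - Γ^m_{kj} g_{im}:
e.g. ∇_r g_{θθ} = (2*r) - (r) - (r) = 0
Every component ∇_k g_{ij} vanishes: the connection is metric compatible.
True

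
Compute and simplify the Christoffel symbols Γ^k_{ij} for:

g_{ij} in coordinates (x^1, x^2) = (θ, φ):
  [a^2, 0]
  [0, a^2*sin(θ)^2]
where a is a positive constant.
Using Γ^k_{ij} = (1/2) g^{km} (∂_i g_{mj} + ∂_j g_{mi} - ∂_m g_{ij}); the metric is diagonal, so only the m = k term contributes.
Non-zero symbols (using the symmetry Γ^k_{ij} = Γ^k_{ji}):
Γ^θ_{φ φ} = (1/2) g^{θθ} (∂_φ g_{θφ} + ∂_φ g_{θφ} - ∂_θ g_{φφ}) = (1/2)(1/a^2)((0) + (0) - (a^2*sin(2*θ))) = -sin(2*θ)/2
Γ^φ_{θ φ} = (1/2) g^{φφ} (∂_θ g_{φφ} + ∂_φ g_{φθ} - ∂_φ g_{θφ}) = (1/2)(1/(a^2*sin(θ)^2))((a^2*sin(2*θ)) + (0) - (0)) = 1/tan(θ)
All other Christoffel symbols are zero.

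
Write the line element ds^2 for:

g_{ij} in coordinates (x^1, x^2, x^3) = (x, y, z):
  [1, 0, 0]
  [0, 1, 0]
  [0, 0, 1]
ds^2 = g_{ij} dx^i dx^j; only the non-zero components contribute.
ds^2 = dx^2 + dy^2 + dz^2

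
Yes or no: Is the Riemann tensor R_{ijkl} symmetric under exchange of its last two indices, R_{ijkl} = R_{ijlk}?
It is antisymmetric in the last pair: R_{ijkl} = -R_{ijlk}.
No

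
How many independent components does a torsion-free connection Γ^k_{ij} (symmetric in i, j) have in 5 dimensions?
Γ^k_{ij} has n choices for the upper index and n(n+1)/2 independent symmetric lower index pairs.
Total = 5 × 5×6/2 = 5 × 15 = 75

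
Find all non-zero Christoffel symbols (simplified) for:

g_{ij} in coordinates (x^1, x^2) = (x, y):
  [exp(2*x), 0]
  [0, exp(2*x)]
Using Γ^k_{ij} = (1/2) g^{km} (∂_i g_{mj} + ∂_j g_{mi} - ∂_m g_{ij}); the metric is diagonal, so only the m = k term contributes.
Non-zero symbols (using the symmetry Γ^k_{ij} = Γ^k_{ji}):
Γ^x_{x x} = (1/2) g^{xx} (∂_x g_{xx} + ∂_x g_{xx} - ∂_x g_{xx}) = (1/2)(exp(-2*x))((2*exp(2*x)) + (2*exp(2*x)) - (2*exp(2*x))) = 1
Γ^x_{y y} = (1/2) g^{xx} (∂_y g_{xy} + ∂_y g_{xy} - ∂_x g_{yy}) = (1/2)(exp(-2*x))((0) + (0) - (2*exp(2*x))) = -1
Γ^y_{x y} = (1/2) g^{yy} (∂_x g_{yy} + ∂_y g_{yx} - ∂_y g_{xy}) = (1/2)(exp(-2*x))((2*exp(2*x)) + (0) - (0)) = 1
All other Christoffel symbols are zero.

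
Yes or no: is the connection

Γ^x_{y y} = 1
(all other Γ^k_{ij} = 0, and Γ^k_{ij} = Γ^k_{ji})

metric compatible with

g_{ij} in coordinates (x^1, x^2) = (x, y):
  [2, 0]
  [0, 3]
Using ∇_k g_{ij} = ∂_k g_{ij} - Γ^m_{ki} g_{mj} - Γ^m_{kj} g_{im}:
∇_y g_{xy} = (0) - (0) - (2) = -2 ≠ 0
So the connection is not metric compatible (it is not the Levi-Civita connection).
No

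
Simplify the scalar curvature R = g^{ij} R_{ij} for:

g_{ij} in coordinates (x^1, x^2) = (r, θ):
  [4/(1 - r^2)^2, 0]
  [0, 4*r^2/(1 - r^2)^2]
Non-zero Christoffel symbols (Γ^k_{ij} = Γ^k_{ji}):
Γ^r_{r r} = 2*r/(1 - r^2)
Γ^r_{θ θ} = (r^3 + r)/(r^2 - 1)
Γ^θ_{r θ} = (-r^2 - 1)/(r^3 - r)
Ricci tensor (R_{ij} = R^k_{ikj}): R_{rr} = -4/(r^2 - 1)^2, R_{rθ} = 0, R_{θθ} = -4*r^2/(r^2 - 1)^2
Inverse metric: g^{rr} = (1 - r^2)^2/4, g^{θθ} = (1 - r^2)^2/(4*r^2)
R = g^{ij} R_{ij} = ((1 - r^2)^2/4)(-4/(r^2 - 1)^2) + ((1 - r^2)^2/(4*r^2))(-4*r^2/(r^2 - 1)^2) = -2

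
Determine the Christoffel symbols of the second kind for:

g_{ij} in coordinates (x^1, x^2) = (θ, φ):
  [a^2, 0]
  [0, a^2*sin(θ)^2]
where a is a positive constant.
Using Γ^k_{ij} = (1/2) g^{km} (∂_i g_{mj} + ∂_j g_{mi} - ∂_m g_{ij}); the metric is diagonal, so only the m = k term contributes.
Non-zero symbols (using the symmetry Γ^k_{ij} = Γ^k_{ji}):
Γ^θ_{φ φ} = (1/2) g^{θθ} (∂_φ g_{θφ} + ∂_φ g_{θφ} - ∂_θ g_{φφ}) = (1/2)(1/a^2)((0) + (0) - (a^2*sin(2*θ))) = -sin(2*θ)/2
Γ^φ_{θ φ} = (1/2) g^{φφ} (∂_θ g_{φφ} + ∂_φ g_{φθ} - ∂_φ g_{θφ}) = (1/2)(1/(a^2*sin(θ)^2))((a^2*sin(2*θ)) + (0) - (0)) = 1/tan(θ)
All other Christoffel symbols are zero.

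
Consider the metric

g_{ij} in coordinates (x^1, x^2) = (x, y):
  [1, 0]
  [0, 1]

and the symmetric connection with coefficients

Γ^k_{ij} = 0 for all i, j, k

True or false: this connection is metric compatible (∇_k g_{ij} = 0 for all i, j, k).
Using ∇_k g_{ij} = ∂_k g_{ij} - Γ^m_{ki} g_{mj} - Γ^m_{kj} g_{im}:
e.g. ∇_y g_{xx} = (0) - (0) - (0) = 0
Every component ∇_k g_{ij} vanishes: the connection is metric compatible.
True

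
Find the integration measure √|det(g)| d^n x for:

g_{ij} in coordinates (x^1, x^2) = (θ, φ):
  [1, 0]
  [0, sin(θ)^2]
det(g) = sin(θ)^2
√|det(g)| = sin(θ) (taking 0 < θ < π so that |sin(θ)| = sin(θ))
Volume element: dV = sin(θ) dθ dφ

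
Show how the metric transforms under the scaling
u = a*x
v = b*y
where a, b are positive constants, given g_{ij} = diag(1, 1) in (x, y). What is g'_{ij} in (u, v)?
Invert the transformation: x = u/a, y = v/b
g'_{ij} = (∂x^k/∂x'^i)(∂x^l/∂x'^j) g_{kl}; with g_{kl} = δ_{kl} this is Σ_k (∂x^k/∂x'^i)(∂x^k/∂x'^j).
Jacobian: ∂x/∂u = 1/a, ∂x/∂v = 0, ∂y/∂u = 0, ∂y/∂v = 1/b
g'_{uu} = (1/a)(1/a) + (0)(0) = 1/a^2
g'_{uv} = (1/a)(0) + (0)(1/b) = 0
g'_{vv} = (0)(0) + (1/b)(1/b) = 1/b^2
g'_{ij} = diag(1/a^2, 1/b^2)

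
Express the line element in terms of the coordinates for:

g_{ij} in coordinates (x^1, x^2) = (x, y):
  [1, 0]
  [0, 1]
ds^2 = g_{ij} dx^i dx^j; only the non-zero components contribute.
ds^2 = dx^2 + dy^2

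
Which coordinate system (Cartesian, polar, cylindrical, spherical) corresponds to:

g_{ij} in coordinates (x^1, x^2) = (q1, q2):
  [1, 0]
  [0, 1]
All components are constant and the metric is the identity, i.e. orthonormal rectilinear coordinates.
Cartesian (2D) coordinates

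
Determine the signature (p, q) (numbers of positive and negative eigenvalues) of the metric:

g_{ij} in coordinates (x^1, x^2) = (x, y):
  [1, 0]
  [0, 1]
The metric is diagonal, so its eigenvalues are the diagonal entries: 1, 1 (at a generic point, where coordinate-dependent entries are positive).
2 positive, 0 negative.
(2, 0) - Riemannian (positive definite)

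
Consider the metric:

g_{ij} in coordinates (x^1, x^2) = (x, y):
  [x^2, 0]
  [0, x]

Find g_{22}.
With x^1 = x, x^2 = y, g_{22} = g_{yy} is the row-2, column-2 entry of the matrix.
g_{22} = x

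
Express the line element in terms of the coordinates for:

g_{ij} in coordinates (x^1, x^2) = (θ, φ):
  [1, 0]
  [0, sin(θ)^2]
ds^2 = g_{ij} dx^i dx^j; only the non-zero components contribute.
ds^2 = dθ^2 + sin(θ)^2 dφ^2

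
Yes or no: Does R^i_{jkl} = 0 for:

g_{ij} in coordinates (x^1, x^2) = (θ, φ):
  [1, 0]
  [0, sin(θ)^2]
Non-zero Christoffel symbols:
Γ^θ_{φ φ} = -sin(2*θ)/2
Γ^φ_{θ φ} = 1/tan(θ)
Ricci tensor: R_{θθ} = 1, R_{θφ} = 0, R_{φφ} = sin(θ)^2
The Ricci tensor is non-zero, so the Riemann tensor is non-zero: not flat.
No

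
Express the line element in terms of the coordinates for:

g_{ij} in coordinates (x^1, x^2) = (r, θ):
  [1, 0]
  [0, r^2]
ds^2 = g_{ij} dx^i dx^j; only the non-zero components contribute.
ds^2 = dr^2 + r^2 dθ^2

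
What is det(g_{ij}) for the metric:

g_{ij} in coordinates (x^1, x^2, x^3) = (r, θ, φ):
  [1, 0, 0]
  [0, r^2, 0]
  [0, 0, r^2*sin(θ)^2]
Diagonal metric: det(g) = g_{11}·g_{22}·g_{33}
= (1)·(r^2)·(r^2*sin(θ)^2)
det(g) = r^4*sin(θ)^2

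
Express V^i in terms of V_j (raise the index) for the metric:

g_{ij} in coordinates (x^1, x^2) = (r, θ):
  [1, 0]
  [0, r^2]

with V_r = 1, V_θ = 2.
Inverse metric (diagonal): g^{rr} = 1, g^{θθ} = 1/r^2
V^i = g^{ij} V_j:
V^r = (1)(1) + (0)(2) = 1
V^θ = (0)(1) + (1/r^2)(2) = 2/r^2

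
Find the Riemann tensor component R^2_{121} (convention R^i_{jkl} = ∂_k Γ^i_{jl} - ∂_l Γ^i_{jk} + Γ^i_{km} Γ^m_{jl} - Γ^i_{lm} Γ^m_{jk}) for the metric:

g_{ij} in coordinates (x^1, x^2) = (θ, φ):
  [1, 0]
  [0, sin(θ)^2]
Non-zero Christoffel symbols (Γ^k_{ij} = Γ^k_{ji}):
Γ^θ_{φ φ} = -sin(2*θ)/2
Γ^φ_{θ φ} = 1/tan(θ)
R^φ_{θ φ θ} = ∂_φ Γ^φ_{θ θ} - ∂_θ Γ^φ_{θ φ} + Γ^φ_{φ m} Γ^m_{θ θ} - Γ^φ_{θ m} Γ^m_{θ φ}
  = (0) - (-1/sin(θ)^2) + (0) - (1/tan(θ)^2) = 1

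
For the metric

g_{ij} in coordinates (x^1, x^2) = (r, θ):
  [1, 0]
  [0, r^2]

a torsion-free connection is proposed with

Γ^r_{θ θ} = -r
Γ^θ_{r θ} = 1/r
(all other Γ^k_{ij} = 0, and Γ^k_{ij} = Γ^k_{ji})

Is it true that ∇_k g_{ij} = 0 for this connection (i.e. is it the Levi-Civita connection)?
Using ∇_k g_{ij} = ∂_k g_{ij} - Γ^m_{ki} g_{mj} - Γ^m_{kj} g_{im}:
e.g. ∇_r g_{θθ} = (2*r) - (r) - (r) = 0
Every component ∇_k g_{ij} vanishes: the connection is metric compatible.
Yes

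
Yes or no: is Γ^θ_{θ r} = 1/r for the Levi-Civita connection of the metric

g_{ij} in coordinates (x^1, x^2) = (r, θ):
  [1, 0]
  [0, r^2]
Γ^θ_{θ r} = (1/2) g^{θθ} (∂_θ g_{θr} + ∂_r g_{θθ} - ∂_θ g_{θr}) = (1/2)(1/r^2)((0) + (2*r) - (0)) = 1/r
This equals the proposed value 1/r.
Yes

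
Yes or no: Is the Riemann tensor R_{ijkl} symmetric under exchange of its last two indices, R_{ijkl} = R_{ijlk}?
It is antisymmetric in the last pair: R_{ijkl} = -R_{ijlk}.
No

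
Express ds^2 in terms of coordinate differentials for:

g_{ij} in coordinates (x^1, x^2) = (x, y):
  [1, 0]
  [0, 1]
ds^2 = g_{ij} dx^i dx^j; only the non-zero components contribute.
ds^2 = dx^2 + dy^2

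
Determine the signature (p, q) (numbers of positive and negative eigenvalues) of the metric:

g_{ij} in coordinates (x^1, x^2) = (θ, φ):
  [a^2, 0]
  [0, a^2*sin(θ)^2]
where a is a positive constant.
The metric is diagonal, so its eigenvalues are the diagonal entries: a^2, a^2*sin(θ)^2 (at a generic point, where coordinate-dependent entries are positive).
2 positive, 0 negative.
(2, 0) - Riemannian (positive definite)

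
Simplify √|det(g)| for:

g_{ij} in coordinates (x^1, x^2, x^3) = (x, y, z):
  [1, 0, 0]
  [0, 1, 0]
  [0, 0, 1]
det(g) = 1
√|det(g)| = 1
Volume element: dV = 1 dx dy dz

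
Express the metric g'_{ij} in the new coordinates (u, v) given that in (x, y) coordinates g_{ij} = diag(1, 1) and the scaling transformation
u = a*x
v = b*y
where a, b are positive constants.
Invert the transformation: x = u/a, y = v/b
g'_{ij} = (∂x^k/∂x'^i)(∂x^l/∂x'^j) g_{kl}; with g_{kl} = δ_{kl} this is Σ_k (∂x^k/∂x'^i)(∂x^k/∂x'^j).
Jacobian: ∂x/∂u = 1/a, ∂x/∂v = 0, ∂y/∂u = 0, ∂y/∂v = 1/b
g'_{uu} = (1/a)(1/a) + (0)(0) = 1/a^2
g'_{uv} = (1/a)(0) + (0)(1/b) = 0
g'_{vv} = (0)(0) + (1/b)(1/b) = 1/b^2
g'_{ij} = diag(1/a^2, 1/b^2)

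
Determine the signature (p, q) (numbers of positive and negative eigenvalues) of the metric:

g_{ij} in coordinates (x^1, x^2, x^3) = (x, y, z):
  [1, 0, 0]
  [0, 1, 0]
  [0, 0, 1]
The metric is diagonal, so its eigenvalues are the diagonal entries: 1, 1, 1 (at a generic point, where coordinate-dependent entries are positive).
3 positive, 0 negative.
(3, 0) - Riemannian (positive definite)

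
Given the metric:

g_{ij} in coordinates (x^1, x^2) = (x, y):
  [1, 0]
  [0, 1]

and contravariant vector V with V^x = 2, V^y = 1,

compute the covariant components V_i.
V_i = g_{ij} V^j:
V_x = (1)(2) + (0)(1) = 2
V_y = (0)(2) + (1)(1) = 1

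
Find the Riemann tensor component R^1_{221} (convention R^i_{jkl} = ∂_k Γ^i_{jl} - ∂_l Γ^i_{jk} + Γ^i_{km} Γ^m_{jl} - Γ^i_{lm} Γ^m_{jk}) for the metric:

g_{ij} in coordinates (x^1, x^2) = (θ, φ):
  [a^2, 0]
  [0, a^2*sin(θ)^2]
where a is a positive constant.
Non-zero Christoffel symbols (Γ^k_{ij} = Γ^k_{ji}):
Γ^θ_{φ φ} = -sin(2*θ)/2
Γ^φ_{θ φ} = 1/tan(θ)
R^θ_{φ φ θ} = ∂_φ Γ^θ_{φ θ} - ∂_θ Γ^θ_{φ φ} + Γ^θ_{φ m} Γ^m_{φ θ} - Γ^θ_{θ m} Γ^m_{φ φ}
  = (0) - (-cos(2*θ)) + (-cos(θ)^2) - (0) = -sin(θ)^2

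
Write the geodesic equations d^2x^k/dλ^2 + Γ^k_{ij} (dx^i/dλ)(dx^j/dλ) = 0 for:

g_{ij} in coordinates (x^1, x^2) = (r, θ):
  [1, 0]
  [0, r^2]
Geodesic equation: d^2x^k/dλ^2 + Γ^k_{ij} (dx^i/dλ)(dx^j/dλ) = 0.
Non-zero Christoffel symbols:
Γ^r_{θ θ} = -r
Γ^θ_{r θ} = 1/r
Substituting (the symmetric pair Γ^k_{ij}, Γ^k_{ji} combines into a factor 2):
d^2r/dλ^2 - r (dθ/dλ)^2 = 0
d^2θ/dλ^2 + (2/r) (dr/dλ)(dθ/dλ) = 0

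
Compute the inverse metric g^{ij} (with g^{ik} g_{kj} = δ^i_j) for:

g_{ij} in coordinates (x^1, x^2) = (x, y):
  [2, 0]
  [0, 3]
The metric is diagonal, so g^{ij} is diagonal with entries 1/g_{ii}: diag(1/2, 1/3).
g^{ij}:
  [1/2, 0]
  [0, 1/3]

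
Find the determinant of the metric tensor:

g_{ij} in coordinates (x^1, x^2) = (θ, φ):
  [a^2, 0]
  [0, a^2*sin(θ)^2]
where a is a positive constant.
For a 2×2 metric: det(g) = g_{11}·g_{22} - g_{12}·g_{21}
= (a^2)·(a^2*sin(θ)^2) - (0)·(0)
= a^4*sin(θ)^2 - 0
det(g) = a^4*sin(θ)^2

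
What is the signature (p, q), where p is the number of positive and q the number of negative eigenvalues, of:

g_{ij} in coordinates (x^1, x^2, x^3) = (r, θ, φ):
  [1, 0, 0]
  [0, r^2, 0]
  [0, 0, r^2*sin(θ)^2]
The metric is diagonal, so its eigenvalues are the diagonal entries: 1, r^2, r^2*sin(θ)^2 (at a generic point, where coordinate-dependent entries are positive).
3 positive, 0 negative.
(3, 0) - Riemannian (positive definite)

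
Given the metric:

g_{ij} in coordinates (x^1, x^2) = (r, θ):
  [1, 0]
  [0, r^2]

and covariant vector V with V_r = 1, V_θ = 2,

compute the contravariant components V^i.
Inverse metric (diagonal): g^{rr} = 1, g^{θθ} = 1/r^2
V^i = g^{ij} V_j:
V^r = (1)(1) + (0)(2) = 1
V^θ = (0)(1) + (1/r^2)(2) = 2/r^2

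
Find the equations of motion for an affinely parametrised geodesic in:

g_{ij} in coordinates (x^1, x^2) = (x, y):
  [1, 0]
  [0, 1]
Geodesic equation: d^2x^k/dλ^2 + Γ^k_{ij} (dx^i/dλ)(dx^j/dλ) = 0.
All Christoffel symbols vanish, so the geodesics are straight lines:
d^2x/dλ^2 = 0
d^2y/dλ^2 = 0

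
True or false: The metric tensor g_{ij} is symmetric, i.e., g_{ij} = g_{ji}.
By definition the metric is a symmetric bilinear form, g_{ij} = g_{ji}.
True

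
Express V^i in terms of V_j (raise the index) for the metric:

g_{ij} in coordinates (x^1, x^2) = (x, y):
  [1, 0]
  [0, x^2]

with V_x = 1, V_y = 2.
Inverse metric (diagonal): g^{xx} = 1, g^{yy} = 1/x^2
V^i = g^{ij} V_j:
V^x = (1)(1) + (0)(2) = 1
V^y = (0)(1) + (1/x^2)(2) = 2/x^2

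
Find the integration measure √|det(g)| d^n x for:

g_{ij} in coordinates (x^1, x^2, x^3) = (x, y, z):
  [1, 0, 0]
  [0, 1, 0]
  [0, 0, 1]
det(g) = 1
√|det(g)| = 1
Volume element: dV = 1 dx dy dz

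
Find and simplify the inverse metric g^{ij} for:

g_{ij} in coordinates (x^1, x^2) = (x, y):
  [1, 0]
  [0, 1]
The metric is diagonal, so g^{ij} is diagonal with entries 1/g_{ii}: diag(1, 1).
g^{ij}:
  [1, 0]
  [0, 1]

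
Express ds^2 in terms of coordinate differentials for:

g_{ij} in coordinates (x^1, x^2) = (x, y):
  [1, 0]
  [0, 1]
ds^2 = g_{ij} dx^i dx^j; only the non-zero components contribute.
ds^2 = dx^2 + dy^2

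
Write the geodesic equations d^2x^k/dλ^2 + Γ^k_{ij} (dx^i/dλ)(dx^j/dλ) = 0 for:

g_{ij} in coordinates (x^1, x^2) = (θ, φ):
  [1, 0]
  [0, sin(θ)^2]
Geodesic equation: d^2x^k/dλ^2 + Γ^k_{ij} (dx^i/dλ)(dx^j/dλ) = 0.
Non-zero Christoffel symbols:
Γ^θ_{φ φ} = -sin(2*θ)/2
Γ^φ_{θ φ} = 1/tan(θ)
Substituting (the symmetric pair Γ^k_{ij}, Γ^k_{ji} combines into a factor 2):
d^2θ/dλ^2 - (sin(2*θ)/2) (dφ/dλ)^2 = 0
d^2φ/dλ^2 + (2/tan(θ)) (dθ/dλ)(dφ/dλ) = 0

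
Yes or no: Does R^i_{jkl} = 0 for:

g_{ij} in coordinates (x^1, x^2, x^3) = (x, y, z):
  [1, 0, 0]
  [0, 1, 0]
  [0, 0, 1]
All metric components are constant, so every Christoffel symbol vanishes and R^i_{jkl} = 0.
Yes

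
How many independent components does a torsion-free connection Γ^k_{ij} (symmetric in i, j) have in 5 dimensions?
Γ^k_{ij} has n choices for the upper index and n(n+1)/2 independent symmetric lower index pairs.
Total = 5 × 5×6/2 = 5 × 15 = 75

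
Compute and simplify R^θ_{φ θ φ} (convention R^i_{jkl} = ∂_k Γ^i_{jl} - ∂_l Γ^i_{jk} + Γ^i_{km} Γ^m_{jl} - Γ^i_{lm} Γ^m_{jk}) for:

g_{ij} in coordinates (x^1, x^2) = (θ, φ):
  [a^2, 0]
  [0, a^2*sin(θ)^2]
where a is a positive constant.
Non-zero Christoffel symbols (Γ^k_{ij} = Γ^k_{ji}):
Γ^θ_{φ φ} = -sin(2*θ)/2
Γ^φ_{θ φ} = 1/tan(θ)
R^θ_{φ θ φ} = ∂_θ Γ^θ_{φ φ} - ∂_φ Γ^θ_{φ θ} + Γ^θ_{θ m} Γ^m_{φ φ} - Γ^θ_{φ m} Γ^m_{φ θ}
  = (-cos(2*θ)) - (0) + (0) - (-cos(θ)^2) = sin(θ)^2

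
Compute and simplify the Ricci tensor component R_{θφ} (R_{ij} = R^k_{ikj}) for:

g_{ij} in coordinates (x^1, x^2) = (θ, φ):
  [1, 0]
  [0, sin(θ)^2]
Non-zero Christoffel symbols (Γ^k_{ij} = Γ^k_{ji}):
Γ^θ_{φ φ} = -sin(2*θ)/2
Γ^φ_{θ φ} = 1/tan(θ)
R^θ_{θ θ φ} = 0 (a repeated index in an antisymmetric pair)
R^φ_{θ φ φ} = 0 (a repeated index in an antisymmetric pair)
R_{θφ} = R^θ_{θ θ φ} + R^φ_{θ φ φ} = (0) + (0) = 0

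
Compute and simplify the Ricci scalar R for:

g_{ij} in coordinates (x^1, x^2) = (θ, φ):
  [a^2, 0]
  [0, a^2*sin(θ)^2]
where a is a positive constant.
Non-zero Christoffel symbols (Γ^k_{ij} = Γ^k_{ji}):
Γ^θ_{φ φ} = -sin(2*θ)/2
Γ^φ_{θ φ} = 1/tan(θ)
Ricci tensor (R_{ij} = R^k_{ikj}): R_{θθ} = 1, R_{θφ} = 0, R_{φφ} = sin(θ)^2
Inverse metric: g^{θθ} = 1/a^2, g^{φφ} = 1/(a^2*sin(θ)^2)
R = g^{ij} R_{ij} = (1/a^2)(1) + (1/(a^2*sin(θ)^2))(sin(θ)^2) = 2/a^2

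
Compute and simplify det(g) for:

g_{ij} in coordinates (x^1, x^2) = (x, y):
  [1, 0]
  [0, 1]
For a 2×2 metric: det(g) = g_{11}·g_{22} - g_{12}·g_{21}
= (1)·(1) - (0)·(0)
= 1 - 0
det(g) = 1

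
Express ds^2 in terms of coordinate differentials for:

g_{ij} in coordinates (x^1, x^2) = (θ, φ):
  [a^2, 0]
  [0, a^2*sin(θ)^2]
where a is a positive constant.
ds^2 = g_{ij} dx^i dx^j; only the non-zero components contribute.
ds^2 = a^2 dθ^2 + a^2*sin(θ)^2 dφ^2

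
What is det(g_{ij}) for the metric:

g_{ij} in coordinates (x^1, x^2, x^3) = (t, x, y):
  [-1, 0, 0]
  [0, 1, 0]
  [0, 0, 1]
Diagonal metric: det(g) = g_{11}·g_{22}·g_{33}
= (-1)·(1)·(1)
det(g) = -1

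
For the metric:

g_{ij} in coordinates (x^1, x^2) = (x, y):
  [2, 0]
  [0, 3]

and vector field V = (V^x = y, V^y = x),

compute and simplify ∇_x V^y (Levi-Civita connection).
All Christoffel symbols are zero.
∇_x V^y = ∂_x V^y + Γ^y_{x j} V^j
  = (1) + (0)(y) + (0)(x)
  = 1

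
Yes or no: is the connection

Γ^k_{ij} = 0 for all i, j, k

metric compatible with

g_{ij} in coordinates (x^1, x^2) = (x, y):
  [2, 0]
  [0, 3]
Using ∇_k g_{ij} = ∂_k g_{ij} - Γ^m_{ki} g_{mj} - Γ^m_{kj} g_{im}:
e.g. ∇_x g_{xy} = (0) - (0) - (0) = 0
Every component ∇_k g_{ij} vanishes: the connection is metric compatible.
Yes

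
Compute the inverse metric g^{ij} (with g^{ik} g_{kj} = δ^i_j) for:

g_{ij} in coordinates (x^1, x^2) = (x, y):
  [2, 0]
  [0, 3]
The metric is diagonal, so g^{ij} is diagonal with entries 1/g_{ii}: diag(1/2, 1/3).
g^{ij}:
  [1/2, 0]
  [0, 1/3]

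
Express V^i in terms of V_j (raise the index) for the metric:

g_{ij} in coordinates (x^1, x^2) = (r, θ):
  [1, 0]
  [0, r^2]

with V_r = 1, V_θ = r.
Inverse metric (diagonal): g^{rr} = 1, g^{θθ} = 1/r^2
V^i = g^{ij} V_j:
V^r = (1)(1) + (0)(r) = 1
V^θ = (0)(1) + (1/r^2)(r) = 1/r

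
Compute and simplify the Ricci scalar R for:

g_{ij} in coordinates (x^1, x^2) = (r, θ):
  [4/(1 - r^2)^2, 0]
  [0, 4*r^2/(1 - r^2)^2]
Non-zero Christoffel symbols (Γ^k_{ij} = Γ^k_{ji}):
Γ^r_{r r} = 2*r/(1 - r^2)
Γ^r_{θ θ} = (r^3 + r)/(r^2 - 1)
Γ^θ_{r θ} = (-r^2 - 1)/(r^3 - r)
Ricci tensor (R_{ij} = R^k_{ikj}): R_{rr} = -4/(r^2 - 1)^2, R_{rθ} = 0, R_{θθ} = -4*r^2/(r^2 - 1)^2
Inverse metric: g^{rr} = (1 - r^2)^2/4, g^{θθ} = (1 - r^2)^2/(4*r^2)
R = g^{ij} R_{ij} = ((1 - r^2)^2/4)(-4/(r^2 - 1)^2) + ((1 - r^2)^2/(4*r^2))(-4*r^2/(r^2 - 1)^2) = -2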